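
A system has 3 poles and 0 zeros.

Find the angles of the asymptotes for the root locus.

n - m = 3 - 0 = 3. Angles: θk = (2k + 1)·180°/3 = 60°, 180°, 300°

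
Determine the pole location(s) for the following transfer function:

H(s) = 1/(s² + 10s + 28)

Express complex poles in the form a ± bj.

Discriminant = 10² - 4×1×28 = 100 - 112 = -12 < 0, so the poles are a complex conjugate pair s = (-10 ± j√12)/(2×1). Real part = -10/(2×1) = -10/2 = -5; imaginary part = ±√12/(2×1) ≈ 1.7321. Poles: s = -5 ± 1.7321j.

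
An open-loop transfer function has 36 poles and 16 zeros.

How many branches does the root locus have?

Root locus has n branches where n = number of poles = 36.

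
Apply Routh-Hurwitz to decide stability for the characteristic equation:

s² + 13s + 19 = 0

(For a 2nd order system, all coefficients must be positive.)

Coefficients: 1, 13, 19. All positive, so system is stable.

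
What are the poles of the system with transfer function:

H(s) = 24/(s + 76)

Pole is where denominator = 0: s + 76 = 0, so s = -76.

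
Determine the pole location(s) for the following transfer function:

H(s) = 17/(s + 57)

Pole is where denominator = 0: s + 57 = 0, so s = -57.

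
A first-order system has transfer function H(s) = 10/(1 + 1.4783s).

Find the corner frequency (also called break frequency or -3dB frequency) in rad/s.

Corner frequency = 1/τ = 1/1.4783 = 0.676 rad/s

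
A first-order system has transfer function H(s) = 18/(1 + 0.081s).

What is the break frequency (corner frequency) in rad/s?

Corner frequency = 1/τ = 1/0.081 = 12.346 rad/s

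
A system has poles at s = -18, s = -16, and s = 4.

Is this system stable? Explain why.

Pole(s) at s = 4 are not in the left half-plane. System is unstable.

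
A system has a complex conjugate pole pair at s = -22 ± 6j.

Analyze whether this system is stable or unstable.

Real part of poles is -22 (< 0, left half-plane). Stable.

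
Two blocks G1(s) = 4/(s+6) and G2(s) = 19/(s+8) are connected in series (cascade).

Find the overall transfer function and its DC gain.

Series: multiply transfer functions. G_eq = 4/(s+6) × 19/(s+8) = 76/((s+6)(s+8)). DC gain = 76/(6×8) = 1.5833.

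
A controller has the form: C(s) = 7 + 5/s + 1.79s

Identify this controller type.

This is a Proportional-Integral-Derivative (PID) controller.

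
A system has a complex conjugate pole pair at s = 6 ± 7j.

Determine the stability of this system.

Real part of poles is 6 (> 0, right half-plane). Unstable.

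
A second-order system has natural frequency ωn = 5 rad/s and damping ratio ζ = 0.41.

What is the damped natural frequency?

ωd = ωn√(1 - ζ²) = 5√(1 - 0.41²) = 4.56 rad/s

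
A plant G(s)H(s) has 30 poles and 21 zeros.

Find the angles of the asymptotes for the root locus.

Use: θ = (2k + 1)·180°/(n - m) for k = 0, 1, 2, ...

n - m = 30 - 21 = 9. Angles: θk = (2k + 1)·180°/9 = 20°, 60°, 100°, 140°, 180°, 220°, 260°, 300°, 340°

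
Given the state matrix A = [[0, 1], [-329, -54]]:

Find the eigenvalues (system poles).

det(A - λI) = λ² - (-54)λ + 329 = (λ - (-47))(λ - (-7)). Eigenvalues: -47, -7.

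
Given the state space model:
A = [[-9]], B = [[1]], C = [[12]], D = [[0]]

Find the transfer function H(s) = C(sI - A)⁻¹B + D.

(sI - A)⁻¹ = 1/(s + 9). H(s) = 12 × 1/(s + 9) + 0 = 12/(s + 9).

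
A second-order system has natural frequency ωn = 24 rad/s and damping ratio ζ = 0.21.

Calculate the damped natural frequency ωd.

ωd = ωn√(1 - ζ²) = 24√(1 - 0.21²) = 23.46 rad/s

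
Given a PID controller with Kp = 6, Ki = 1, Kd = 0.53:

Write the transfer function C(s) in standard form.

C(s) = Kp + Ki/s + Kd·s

Substituting values: C(s) = 6 + 1/s + 0.53s = (0.53s² + 6s + 1)/s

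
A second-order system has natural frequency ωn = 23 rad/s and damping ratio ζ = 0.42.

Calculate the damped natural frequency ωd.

ωd = ωn√(1 - ζ²) = 23√(1 - 0.42²) = 20.87 rad/s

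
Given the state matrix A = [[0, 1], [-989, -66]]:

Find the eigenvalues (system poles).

det(A - λI) = λ² - (-66)λ + 989 = (λ - (-23))(λ - (-43)). Eigenvalues: -23, -43.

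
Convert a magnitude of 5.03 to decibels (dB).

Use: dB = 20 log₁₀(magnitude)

dB = 20 log₁₀(5.03) = 14.0 dB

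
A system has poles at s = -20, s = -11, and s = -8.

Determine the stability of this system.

All poles are in the left half-plane. System is stable.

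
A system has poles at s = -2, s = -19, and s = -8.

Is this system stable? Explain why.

All poles are in the left half-plane. System is stable.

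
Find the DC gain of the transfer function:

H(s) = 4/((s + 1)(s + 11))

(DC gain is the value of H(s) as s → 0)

DC gain = H(0) = 4/(1 × 11) = 4/11 = 0.3636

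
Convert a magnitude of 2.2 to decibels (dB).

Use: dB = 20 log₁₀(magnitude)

dB = 20 log₁₀(2.2) = 6.8 dB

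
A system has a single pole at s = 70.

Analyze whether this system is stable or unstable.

Pole at s = 70 is in the right half-plane. Unstable.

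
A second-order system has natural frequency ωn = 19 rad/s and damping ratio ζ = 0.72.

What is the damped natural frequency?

ωd = ωn√(1 - ζ²) = 19√(1 - 0.72²) = 13.19 rad/s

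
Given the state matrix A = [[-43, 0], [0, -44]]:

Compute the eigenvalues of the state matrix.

For diagonal matrix, eigenvalues are diagonal entries: λ₁ = -43, λ₂ = -44.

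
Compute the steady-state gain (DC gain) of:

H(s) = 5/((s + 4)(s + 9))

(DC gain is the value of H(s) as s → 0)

DC gain = H(0) = 5/(4 × 9) = 5/36 = 0.1389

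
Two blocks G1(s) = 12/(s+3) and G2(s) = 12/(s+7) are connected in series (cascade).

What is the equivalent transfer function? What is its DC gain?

Series: multiply transfer functions. G_eq = 12/(s+3) × 12/(s+7) = 144/((s+3)(s+7)). DC gain = 144/(3×7) = 6.8571.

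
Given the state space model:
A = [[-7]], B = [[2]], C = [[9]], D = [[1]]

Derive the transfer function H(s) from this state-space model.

(sI - A)⁻¹ = 1/(s + 7). H(s) = 9×2/(s + 7) + 1 = (s + 25)/(s + 7).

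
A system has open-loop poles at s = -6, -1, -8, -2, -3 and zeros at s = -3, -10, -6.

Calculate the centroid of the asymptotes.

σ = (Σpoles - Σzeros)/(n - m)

σ = (Σpoles - Σzeros)/(n - m) = (-20 - (-19))/(5 - 3) = -1/2 = -0.5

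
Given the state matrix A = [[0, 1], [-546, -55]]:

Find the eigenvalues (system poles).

det(A - λI) = λ² - (-55)λ + 546 = (λ - (-13))(λ - (-42)). Eigenvalues: -13, -42.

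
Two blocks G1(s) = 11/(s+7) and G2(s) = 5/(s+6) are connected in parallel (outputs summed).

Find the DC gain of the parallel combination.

Parallel: G_eq = G1 + G2. DC gain = G1(0) + G2(0) = 11/7 + 5/6 = 1.5714 + 0.8333 = 2.4048.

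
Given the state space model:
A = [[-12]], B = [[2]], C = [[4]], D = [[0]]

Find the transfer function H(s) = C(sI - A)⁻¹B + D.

(sI - A)⁻¹ = 1/(s + 12). H(s) = 4 × 2/(s + 12) + 0 = 8/(s + 12).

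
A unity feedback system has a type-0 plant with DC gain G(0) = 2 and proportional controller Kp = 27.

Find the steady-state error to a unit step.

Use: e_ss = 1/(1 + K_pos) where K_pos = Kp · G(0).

K_pos = Kp · G(0) = 27 × 2 = 54. e_ss = 1/(1 + 54) = 0.0182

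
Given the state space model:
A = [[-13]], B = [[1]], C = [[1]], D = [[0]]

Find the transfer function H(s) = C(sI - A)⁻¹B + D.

(sI - A)⁻¹ = 1/(s + 13). H(s) = 1 × 1/(s + 13) + 0 = 1/(s + 13).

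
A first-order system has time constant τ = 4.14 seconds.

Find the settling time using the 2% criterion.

For first-order system, 2% settling time ≈ 4τ = 4 × 4.14 = 16.56 s.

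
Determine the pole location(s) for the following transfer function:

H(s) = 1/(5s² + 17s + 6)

Discriminant = 17² - 4×5×6 = 289 - 120 = 169 > 0, so two distinct real poles. Using quadratic formula: s = (-17 ± √169)/(2×5) = (-17 ± √169)/10, with √169 = 13. s₁ = -4/10 = -0.4, s₂ = -30/10 = -3. Poles: s₁ = -0.4, s₂ = -3.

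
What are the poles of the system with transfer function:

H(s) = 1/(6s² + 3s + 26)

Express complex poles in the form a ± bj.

Discriminant = 3² - 4×6×26 = 9 - 624 = -615 < 0, so the poles are a complex conjugate pair s = (-3 ± j√615)/(2×6). Real part = -3/(2×6) = -3/12 = -0.25; imaginary part = ±√615/(2×6) ≈ 2.0666. Poles: s = -0.25 ± 2.0666j.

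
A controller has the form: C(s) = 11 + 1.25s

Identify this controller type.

This is a Proportional-Derivative (PD) controller.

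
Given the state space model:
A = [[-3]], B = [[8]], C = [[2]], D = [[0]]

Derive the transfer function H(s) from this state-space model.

(sI - A)⁻¹ = 1/(s + 3). H(s) = 2 × 8/(s + 3) + 0 = 16/(s + 3).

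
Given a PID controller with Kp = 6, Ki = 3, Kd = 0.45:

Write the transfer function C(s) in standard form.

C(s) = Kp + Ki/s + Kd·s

Substituting values: C(s) = 6 + 3/s + 0.45s = (0.45s² + 6s + 3)/s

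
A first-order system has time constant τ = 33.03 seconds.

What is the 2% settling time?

For first-order system, 2% settling time ≈ 4τ = 4 × 33.03 = 132.12 s.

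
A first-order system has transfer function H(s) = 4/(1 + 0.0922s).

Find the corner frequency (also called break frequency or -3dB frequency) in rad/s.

Corner frequency = 1/τ = 1/0.0922 = 10.846 rad/s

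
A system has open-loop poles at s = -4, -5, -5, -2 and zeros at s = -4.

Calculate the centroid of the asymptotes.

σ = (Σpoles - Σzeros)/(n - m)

σ = (Σpoles - Σzeros)/(n - m) = (-16 - (-4))/(4 - 1) = -12/3 = -4.0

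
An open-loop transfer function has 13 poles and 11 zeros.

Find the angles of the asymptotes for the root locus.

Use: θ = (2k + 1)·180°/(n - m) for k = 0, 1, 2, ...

n - m = 13 - 11 = 2. Angles: θk = (2k + 1)·180°/2 = 90°, 270°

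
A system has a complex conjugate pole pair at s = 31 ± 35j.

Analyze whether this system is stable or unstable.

Real part of poles is 31 (> 0, right half-plane). Unstable.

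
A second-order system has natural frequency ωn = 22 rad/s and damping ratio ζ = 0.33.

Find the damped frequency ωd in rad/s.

ωd = ωn√(1 - ζ²) = 22√(1 - 0.33²) = 20.77 rad/s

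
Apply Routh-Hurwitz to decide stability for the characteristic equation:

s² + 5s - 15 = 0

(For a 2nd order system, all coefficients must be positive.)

Coefficients: 1, 5, -15. c=-15 not positive, so system is unstable.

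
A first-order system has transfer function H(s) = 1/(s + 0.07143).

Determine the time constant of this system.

For H(s) = 1/(s + 1/τ), the pole is at -1/τ = -0.07143, so τ = 1/0.07143 = 14 s.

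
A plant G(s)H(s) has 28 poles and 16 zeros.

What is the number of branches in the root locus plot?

Root locus has n branches where n = number of poles = 28.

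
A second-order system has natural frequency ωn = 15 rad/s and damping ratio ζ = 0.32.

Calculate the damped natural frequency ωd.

ωd = ωn√(1 - ζ²) = 15√(1 - 0.32²) = 14.21 rad/s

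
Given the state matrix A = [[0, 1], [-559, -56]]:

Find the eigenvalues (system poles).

det(A - λI) = λ² - (-56)λ + 559 = (λ - (-43))(λ - (-13)). Eigenvalues: -43, -13.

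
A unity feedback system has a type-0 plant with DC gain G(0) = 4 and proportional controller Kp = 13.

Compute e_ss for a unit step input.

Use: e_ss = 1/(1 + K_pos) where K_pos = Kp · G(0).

K_pos = Kp · G(0) = 13 × 4 = 52. e_ss = 1/(1 + 52) = 0.0189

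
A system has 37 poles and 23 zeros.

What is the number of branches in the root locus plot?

Root locus has n branches where n = number of poles = 37.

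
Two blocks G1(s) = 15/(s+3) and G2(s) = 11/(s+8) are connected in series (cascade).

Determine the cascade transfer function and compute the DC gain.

Series: multiply transfer functions. G_eq = 15/(s+3) × 11/(s+8) = 165/((s+3)(s+8)). DC gain = 165/(3×8) = 6.875.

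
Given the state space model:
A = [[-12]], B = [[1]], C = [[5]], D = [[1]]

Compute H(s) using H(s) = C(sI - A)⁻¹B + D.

(sI - A)⁻¹ = 1/(s + 12). H(s) = 5×1/(s + 12) + 1 = (s + 17)/(s + 12).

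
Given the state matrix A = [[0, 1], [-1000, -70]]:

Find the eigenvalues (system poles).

det(A - λI) = λ² - (-70)λ + 1000 = (λ - (-20))(λ - (-50)). Eigenvalues: -20, -50.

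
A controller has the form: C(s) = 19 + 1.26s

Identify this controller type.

This is a Proportional-Derivative (PD) controller.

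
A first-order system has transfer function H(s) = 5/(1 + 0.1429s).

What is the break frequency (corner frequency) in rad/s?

Corner frequency = 1/τ = 1/0.1429 = 6.998 rad/s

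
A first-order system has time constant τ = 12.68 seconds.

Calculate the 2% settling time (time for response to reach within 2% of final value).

For first-order system, 2% settling time ≈ 4τ = 4 × 12.68 = 50.72 s.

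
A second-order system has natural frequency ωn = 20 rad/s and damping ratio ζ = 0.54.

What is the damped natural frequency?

ωd = ωn√(1 - ζ²) = 20√(1 - 0.54²) = 16.83 rad/s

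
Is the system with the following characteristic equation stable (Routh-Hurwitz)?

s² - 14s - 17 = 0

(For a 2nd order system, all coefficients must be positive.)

Coefficients: 1, -14, -17. b=-14, c=-17 not positive, so system is unstable.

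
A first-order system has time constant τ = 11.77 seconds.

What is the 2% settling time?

For first-order system, 2% settling time ≈ 4τ = 4 × 11.77 = 47.08 s.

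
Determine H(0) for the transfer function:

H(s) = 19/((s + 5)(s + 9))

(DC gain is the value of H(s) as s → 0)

DC gain = H(0) = 19/(5 × 9) = 19/45 = 0.4222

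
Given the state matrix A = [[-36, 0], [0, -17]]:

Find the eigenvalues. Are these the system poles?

For diagonal matrix, eigenvalues are diagonal entries: λ₁ = -36, λ₂ = -17. Eigenvalues of A = system poles.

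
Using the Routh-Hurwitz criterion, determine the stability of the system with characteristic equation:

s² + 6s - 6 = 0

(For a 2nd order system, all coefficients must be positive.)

Coefficients: 1, 6, -6. c=-6 not positive, so system is unstable.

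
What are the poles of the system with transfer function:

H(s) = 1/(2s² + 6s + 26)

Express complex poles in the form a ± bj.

Discriminant = 6² - 4×2×26 = 36 - 208 = -172 < 0, so the poles are a complex conjugate pair s = (-6 ± j√172)/(2×2). Real part = -6/(2×2) = -6/4 = -1.5; imaginary part = ±√172/(2×2) ≈ 3.2787. Poles: s = -1.5 ± 3.2787j.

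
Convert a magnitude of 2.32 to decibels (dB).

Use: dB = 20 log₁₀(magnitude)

dB = 20 log₁₀(2.32) = 7.3 dB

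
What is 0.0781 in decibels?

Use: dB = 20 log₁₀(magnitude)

dB = 20 log₁₀(0.0781) = -22.1 dB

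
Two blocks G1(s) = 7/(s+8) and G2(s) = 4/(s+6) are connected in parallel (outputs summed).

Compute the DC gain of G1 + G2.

Parallel: G_eq = G1 + G2. DC gain = G1(0) + G2(0) = 7/8 + 4/6 = 0.875 + 0.6667 = 1.5417.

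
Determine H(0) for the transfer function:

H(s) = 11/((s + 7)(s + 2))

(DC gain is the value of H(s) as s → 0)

DC gain = H(0) = 11/(7 × 2) = 11/14 = 0.7857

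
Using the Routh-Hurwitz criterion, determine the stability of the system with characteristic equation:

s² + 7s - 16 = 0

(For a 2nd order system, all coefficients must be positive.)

Coefficients: 1, 7, -16. c=-16 not positive, so system is unstable.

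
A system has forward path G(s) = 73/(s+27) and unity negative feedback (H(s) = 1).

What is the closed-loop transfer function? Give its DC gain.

T(s) = G/(1+GH) = [73/(s+27)] / [1 + 73/(s+27)] = 73/(s+27+73) = 73/(s+100). DC gain = 73/100 = 0.73.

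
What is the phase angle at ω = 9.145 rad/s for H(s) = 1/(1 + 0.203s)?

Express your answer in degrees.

Phase = -arctan(ωτ) = -arctan(9.145 × 0.203) = -61.7°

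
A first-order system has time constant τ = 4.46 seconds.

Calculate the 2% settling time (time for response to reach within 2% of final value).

For first-order system, 2% settling time ≈ 4τ = 4 × 4.46 = 17.84 s.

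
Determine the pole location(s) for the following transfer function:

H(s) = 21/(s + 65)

Pole is where denominator = 0: s + 65 = 0, so s = -65.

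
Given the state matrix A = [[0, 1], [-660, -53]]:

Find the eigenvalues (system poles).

det(A - λI) = λ² - (-53)λ + 660 = (λ - (-20))(λ - (-33)). Eigenvalues: -20, -33.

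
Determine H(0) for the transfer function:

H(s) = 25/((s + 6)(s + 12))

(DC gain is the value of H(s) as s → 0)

DC gain = H(0) = 25/(6 × 12) = 25/72 = 0.3472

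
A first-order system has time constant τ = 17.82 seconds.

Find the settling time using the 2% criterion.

For first-order system, 2% settling time ≈ 4τ = 4 × 17.82 = 71.28 s.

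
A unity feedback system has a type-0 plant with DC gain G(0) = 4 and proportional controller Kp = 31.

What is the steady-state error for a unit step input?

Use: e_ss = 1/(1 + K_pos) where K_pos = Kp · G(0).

K_pos = Kp · G(0) = 31 × 4 = 124. e_ss = 1/(1 + 124) = 0.008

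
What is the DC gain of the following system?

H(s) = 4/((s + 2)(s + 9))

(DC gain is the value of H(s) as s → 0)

DC gain = H(0) = 4/(2 × 9) = 4/18 = 0.2222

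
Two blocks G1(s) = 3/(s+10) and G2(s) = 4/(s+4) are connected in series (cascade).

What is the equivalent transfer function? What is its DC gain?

Series: multiply transfer functions. G_eq = 3/(s+10) × 4/(s+4) = 12/((s+10)(s+4)). DC gain = 12/(10×4) = 0.3.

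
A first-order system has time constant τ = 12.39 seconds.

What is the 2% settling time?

For first-order system, 2% settling time ≈ 4τ = 4 × 12.39 = 49.56 s.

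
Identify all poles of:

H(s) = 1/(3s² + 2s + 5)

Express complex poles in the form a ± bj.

Discriminant = 2² - 4×3×5 = 4 - 60 = -56 < 0, so the poles are a complex conjugate pair s = (-2 ± j√56)/(2×3). Real part = -2/(2×3) = -2/6 ≈ -0.3333; imaginary part = ±√56/(2×3) ≈ 1.2472. Poles: s = -0.3333 ± 1.2472j.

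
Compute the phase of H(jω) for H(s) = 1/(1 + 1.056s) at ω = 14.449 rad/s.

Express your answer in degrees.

Phase = -arctan(ωτ) = -arctan(14.449 × 1.056) = -86.3°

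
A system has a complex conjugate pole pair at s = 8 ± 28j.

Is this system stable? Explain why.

Real part of poles is 8 (> 0, right half-plane). Unstable.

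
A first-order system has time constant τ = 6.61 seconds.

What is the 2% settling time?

For first-order system, 2% settling time ≈ 4τ = 4 × 6.61 = 26.44 s.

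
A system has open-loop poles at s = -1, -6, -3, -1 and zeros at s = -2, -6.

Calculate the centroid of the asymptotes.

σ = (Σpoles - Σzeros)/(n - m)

σ = (Σpoles - Σzeros)/(n - m) = (-11 - (-8))/(4 - 2) = -3/2 = -1.5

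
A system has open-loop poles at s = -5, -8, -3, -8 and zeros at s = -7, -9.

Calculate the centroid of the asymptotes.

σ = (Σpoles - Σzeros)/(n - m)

σ = (Σpoles - Σzeros)/(n - m) = (-24 - (-16))/(4 - 2) = -8/2 = -4.0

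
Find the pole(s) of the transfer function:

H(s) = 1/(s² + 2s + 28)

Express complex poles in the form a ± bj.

Discriminant = 2² - 4×1×28 = 4 - 112 = -108 < 0, so the poles are a complex conjugate pair s = (-2 ± j√108)/(2×1). Real part = -2/(2×1) = -2/2 = -1; imaginary part = ±√108/(2×1) ≈ 5.1962. Poles: s = -1 ± 5.1962j.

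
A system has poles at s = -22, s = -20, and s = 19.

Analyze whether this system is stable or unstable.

Pole(s) at s = 19 are not in the left half-plane. System is unstable.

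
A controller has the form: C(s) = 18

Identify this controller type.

This is a Proportional (P) controller.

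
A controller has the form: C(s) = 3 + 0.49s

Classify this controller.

This is a Proportional-Derivative (PD) controller.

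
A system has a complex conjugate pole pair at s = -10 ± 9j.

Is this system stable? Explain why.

Real part of poles is -10 (< 0, left half-plane). Stable.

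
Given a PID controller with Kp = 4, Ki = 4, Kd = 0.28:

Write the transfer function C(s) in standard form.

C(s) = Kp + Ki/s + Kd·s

Substituting values: C(s) = 4 + 4/s + 0.28s = (0.28s² + 4s + 4)/s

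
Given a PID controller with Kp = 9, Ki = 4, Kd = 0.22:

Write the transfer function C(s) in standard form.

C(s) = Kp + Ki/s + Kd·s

Substituting values: C(s) = 9 + 4/s + 0.22s = (0.22s² + 9s + 4)/s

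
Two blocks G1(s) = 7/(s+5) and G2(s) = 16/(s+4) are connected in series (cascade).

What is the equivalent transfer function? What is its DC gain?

Series: multiply transfer functions. G_eq = 7/(s+5) × 16/(s+4) = 112/((s+5)(s+4)). DC gain = 112/(5×4) = 5.6.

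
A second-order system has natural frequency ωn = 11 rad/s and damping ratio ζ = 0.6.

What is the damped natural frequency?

ωd = ωn√(1 - ζ²) = 11√(1 - 0.6²) = 8.8 rad/s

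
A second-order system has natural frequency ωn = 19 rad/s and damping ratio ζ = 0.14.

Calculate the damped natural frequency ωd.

ωd = ωn√(1 - ζ²) = 19√(1 - 0.14²) = 18.81 rad/s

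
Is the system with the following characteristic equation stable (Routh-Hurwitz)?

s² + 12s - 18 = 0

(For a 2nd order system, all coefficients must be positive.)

Coefficients: 1, 12, -18. c=-18 not positive, so system is unstable.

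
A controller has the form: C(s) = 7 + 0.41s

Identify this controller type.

This is a Proportional-Derivative (PD) controller.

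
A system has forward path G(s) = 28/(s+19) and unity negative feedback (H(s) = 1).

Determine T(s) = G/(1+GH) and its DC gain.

T(s) = G/(1+GH) = [28/(s+19)] / [1 + 28/(s+19)] = 28/(s+19+28) = 28/(s+47). DC gain = 28/47 = 0.5957.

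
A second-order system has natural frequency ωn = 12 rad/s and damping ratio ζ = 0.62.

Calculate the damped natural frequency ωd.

ωd = ωn√(1 - ζ²) = 12√(1 - 0.62²) = 9.42 rad/s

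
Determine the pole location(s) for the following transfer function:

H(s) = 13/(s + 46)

Pole is where denominator = 0: s + 46 = 0, so s = -46.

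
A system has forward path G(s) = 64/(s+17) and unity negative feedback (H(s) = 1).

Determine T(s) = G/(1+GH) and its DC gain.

T(s) = G/(1+GH) = [64/(s+17)] / [1 + 64/(s+17)] = 64/(s+17+64) = 64/(s+81). DC gain = 64/81 = 0.7901.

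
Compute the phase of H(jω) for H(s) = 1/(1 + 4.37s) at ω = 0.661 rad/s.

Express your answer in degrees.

Phase = -arctan(ωτ) = -arctan(0.661 × 4.37) = -70.9°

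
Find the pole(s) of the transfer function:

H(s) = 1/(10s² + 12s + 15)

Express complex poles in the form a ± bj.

Discriminant = 12² - 4×10×15 = 144 - 600 = -456 < 0, so the poles are a complex conjugate pair s = (-12 ± j√456)/(2×10). Real part = -12/(2×10) = -12/20 = -0.6; imaginary part = ±√456/(2×10) ≈ 1.0677. Poles: s = -0.6 ± 1.0677j.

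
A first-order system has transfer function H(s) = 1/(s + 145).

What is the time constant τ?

For H(s) = 1/(s + 1/τ), the pole is at -1/τ = -145, so τ = 1/145 = 0.0069 s.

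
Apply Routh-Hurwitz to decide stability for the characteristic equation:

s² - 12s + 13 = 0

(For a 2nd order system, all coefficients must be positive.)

Coefficients: 1, -12, 13. b=-12 not positive, so system is unstable.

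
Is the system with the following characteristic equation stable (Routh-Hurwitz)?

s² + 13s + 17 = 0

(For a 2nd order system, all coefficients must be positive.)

Coefficients: 1, 13, 17. All positive, so system is stable.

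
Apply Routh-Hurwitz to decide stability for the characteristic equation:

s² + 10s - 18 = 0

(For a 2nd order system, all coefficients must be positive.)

Coefficients: 1, 10, -18. c=-18 not positive, so system is unstable.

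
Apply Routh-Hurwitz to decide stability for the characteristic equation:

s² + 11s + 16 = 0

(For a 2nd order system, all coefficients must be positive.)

Coefficients: 1, 11, 16. All positive, so system is stable.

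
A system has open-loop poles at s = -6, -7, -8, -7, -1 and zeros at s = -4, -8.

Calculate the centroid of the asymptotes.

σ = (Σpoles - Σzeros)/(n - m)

σ = (Σpoles - Σzeros)/(n - m) = (-29 - (-12))/(5 - 2) = -17/3 = -5.67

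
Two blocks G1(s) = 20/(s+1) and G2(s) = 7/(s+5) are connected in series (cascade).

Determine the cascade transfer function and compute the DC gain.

Series: multiply transfer functions. G_eq = 20/(s+1) × 7/(s+5) = 140/((s+1)(s+5)). DC gain = 140/(1×5) = 28.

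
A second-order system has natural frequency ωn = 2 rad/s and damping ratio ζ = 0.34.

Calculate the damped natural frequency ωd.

ωd = ωn√(1 - ζ²) = 2√(1 - 0.34²) = 1.88 rad/s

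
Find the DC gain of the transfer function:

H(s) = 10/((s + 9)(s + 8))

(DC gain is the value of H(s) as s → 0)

DC gain = H(0) = 10/(9 × 8) = 10/72 = 0.1389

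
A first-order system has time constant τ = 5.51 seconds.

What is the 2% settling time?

For first-order system, 2% settling time ≈ 4τ = 4 × 5.51 = 22.04 s.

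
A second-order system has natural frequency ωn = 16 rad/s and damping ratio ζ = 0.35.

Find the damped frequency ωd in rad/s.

ωd = ωn√(1 - ζ²) = 16√(1 - 0.35²) = 14.99 rad/s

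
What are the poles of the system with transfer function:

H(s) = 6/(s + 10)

Pole is where denominator = 0: s + 10 = 0, so s = -10.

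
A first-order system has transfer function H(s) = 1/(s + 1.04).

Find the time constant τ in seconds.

For H(s) = 1/(s + 1/τ), the pole is at -1/τ = -1.04, so τ = 1/1.04 = 0.9615 s.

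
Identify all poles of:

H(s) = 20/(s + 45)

Pole is where denominator = 0: s + 45 = 0, so s = -45.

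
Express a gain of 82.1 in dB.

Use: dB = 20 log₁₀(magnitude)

dB = 20 log₁₀(82.1) = 38.3 dB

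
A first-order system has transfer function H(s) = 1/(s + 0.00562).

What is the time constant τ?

For H(s) = 1/(s + 1/τ), the pole is at -1/τ = -0.00562, so τ = 1/0.00562 = 177.9 s.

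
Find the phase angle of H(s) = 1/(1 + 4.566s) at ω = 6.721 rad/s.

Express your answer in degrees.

Phase = -arctan(ωτ) = -arctan(6.721 × 4.566) = -88.1°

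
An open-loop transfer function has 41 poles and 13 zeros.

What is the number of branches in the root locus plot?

Root locus has n branches where n = number of poles = 41.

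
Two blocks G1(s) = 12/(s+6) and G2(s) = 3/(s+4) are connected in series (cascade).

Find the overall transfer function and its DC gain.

Series: multiply transfer functions. G_eq = 12/(s+6) × 3/(s+4) = 36/((s+6)(s+4)). DC gain = 36/(6×4) = 1.5.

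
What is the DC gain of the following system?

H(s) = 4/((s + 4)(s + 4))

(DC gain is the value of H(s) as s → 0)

DC gain = H(0) = 4/(4 × 4) = 4/16 = 0.25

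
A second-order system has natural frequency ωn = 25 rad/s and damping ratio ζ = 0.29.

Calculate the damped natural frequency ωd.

ωd = ωn√(1 - ζ²) = 25√(1 - 0.29²) = 23.93 rad/s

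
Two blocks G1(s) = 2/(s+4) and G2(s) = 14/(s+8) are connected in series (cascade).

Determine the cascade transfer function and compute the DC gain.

Series: multiply transfer functions. G_eq = 2/(s+4) × 14/(s+8) = 28/((s+4)(s+8)). DC gain = 28/(4×8) = 0.875.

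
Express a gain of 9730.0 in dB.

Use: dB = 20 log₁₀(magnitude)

dB = 20 log₁₀(9730.0) = 79.8 dB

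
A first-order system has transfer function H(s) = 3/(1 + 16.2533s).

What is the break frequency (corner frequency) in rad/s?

Corner frequency = 1/τ = 1/16.2533 = 0.062 rad/s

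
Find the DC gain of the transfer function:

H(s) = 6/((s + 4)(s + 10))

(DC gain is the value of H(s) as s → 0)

DC gain = H(0) = 6/(4 × 10) = 6/40 = 0.15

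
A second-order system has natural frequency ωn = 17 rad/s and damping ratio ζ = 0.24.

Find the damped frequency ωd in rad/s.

ωd = ωn√(1 - ζ²) = 17√(1 - 0.24²) = 16.5 rad/s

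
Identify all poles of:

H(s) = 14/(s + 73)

Pole is where denominator = 0: s + 73 = 0, so s = -73.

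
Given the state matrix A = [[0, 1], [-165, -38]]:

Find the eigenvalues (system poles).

det(A - λI) = λ² - (-38)λ + 165 = (λ - (-5))(λ - (-33)). Eigenvalues: -5, -33.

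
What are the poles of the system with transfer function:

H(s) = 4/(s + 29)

Pole is where denominator = 0: s + 29 = 0, so s = -29.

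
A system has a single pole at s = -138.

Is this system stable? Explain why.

Pole at s = -138 is in the left half-plane. Stable.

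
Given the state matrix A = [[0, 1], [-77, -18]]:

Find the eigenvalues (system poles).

det(A - λI) = λ² - (-18)λ + 77 = (λ - (-11))(λ - (-7)). Eigenvalues: -11, -7.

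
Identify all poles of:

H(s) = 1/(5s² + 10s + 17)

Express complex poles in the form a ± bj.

Discriminant = 10² - 4×5×17 = 100 - 340 = -240 < 0, so the poles are a complex conjugate pair s = (-10 ± j√240)/(2×5). Real part = -10/(2×5) = -10/10 = -1; imaginary part = ±√240/(2×5) ≈ 1.5492. Poles: s = -1 ± 1.5492j.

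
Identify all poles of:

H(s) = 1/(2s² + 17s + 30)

Discriminant = 17² - 4×2×30 = 289 - 240 = 49 > 0, so two distinct real poles. Using quadratic formula: s = (-17 ± √49)/(2×2) = (-17 ± √49)/4, with √49 = 7. s₁ = -10/4 = -2.5, s₂ = -24/4 = -6. Poles: s₁ = -2.5, s₂ = -6.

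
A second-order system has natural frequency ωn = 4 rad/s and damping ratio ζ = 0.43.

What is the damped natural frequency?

ωd = ωn√(1 - ζ²) = 4√(1 - 0.43²) = 3.61 rad/s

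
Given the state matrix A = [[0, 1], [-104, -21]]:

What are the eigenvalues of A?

det(A - λI) = λ² - (-21)λ + 104 = (λ - (-8))(λ - (-13)). Eigenvalues: -8, -13.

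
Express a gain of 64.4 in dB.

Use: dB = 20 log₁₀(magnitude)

dB = 20 log₁₀(64.4) = 36.2 dB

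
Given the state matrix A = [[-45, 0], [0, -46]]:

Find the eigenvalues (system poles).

For diagonal matrix, eigenvalues are diagonal entries: λ₁ = -45, λ₂ = -46.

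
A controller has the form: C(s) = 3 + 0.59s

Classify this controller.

This is a Proportional-Derivative (PD) controller.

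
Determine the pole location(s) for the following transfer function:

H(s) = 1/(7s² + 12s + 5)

Discriminant = 12² - 4×7×5 = 144 - 140 = 4 > 0, so two distinct real poles. Using quadratic formula: s = (-12 ± √4)/(2×7) = (-12 ± √4)/14, with √4 = 2. s₁ = -10/14 ≈ -0.7143, s₂ = -14/14 = -1. Poles: s₁ = -0.7143, s₂ = -1.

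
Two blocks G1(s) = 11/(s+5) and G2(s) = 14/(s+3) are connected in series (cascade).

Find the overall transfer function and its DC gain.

Series: multiply transfer functions. G_eq = 11/(s+5) × 14/(s+3) = 154/((s+5)(s+3)). DC gain = 154/(5×3) = 10.2667.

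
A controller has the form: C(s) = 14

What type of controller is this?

This is a Proportional (P) controller.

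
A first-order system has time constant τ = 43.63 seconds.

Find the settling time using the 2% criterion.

For first-order system, 2% settling time ≈ 4τ = 4 × 43.63 = 174.52 s.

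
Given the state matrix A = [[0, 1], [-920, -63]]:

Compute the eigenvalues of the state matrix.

det(A - λI) = λ² - (-63)λ + 920 = (λ - (-40))(λ - (-23)). Eigenvalues: -40, -23.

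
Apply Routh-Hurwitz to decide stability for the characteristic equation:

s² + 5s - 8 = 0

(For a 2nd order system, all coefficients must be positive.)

Coefficients: 1, 5, -8. c=-8 not positive, so system is unstable.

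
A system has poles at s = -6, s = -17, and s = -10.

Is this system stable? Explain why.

All poles are in the left half-plane. System is stable.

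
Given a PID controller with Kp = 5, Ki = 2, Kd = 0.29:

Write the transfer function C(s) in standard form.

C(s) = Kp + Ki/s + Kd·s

Substituting values: C(s) = 5 + 2/s + 0.29s = (0.29s² + 5s + 2)/s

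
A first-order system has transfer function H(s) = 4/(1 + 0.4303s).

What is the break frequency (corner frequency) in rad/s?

Corner frequency = 1/τ = 1/0.4303 = 2.324 rad/s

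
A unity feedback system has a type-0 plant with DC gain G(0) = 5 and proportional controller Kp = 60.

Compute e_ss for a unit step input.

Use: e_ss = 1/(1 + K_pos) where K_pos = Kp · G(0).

K_pos = Kp · G(0) = 60 × 5 = 300. e_ss = 1/(1 + 300) = 0.0033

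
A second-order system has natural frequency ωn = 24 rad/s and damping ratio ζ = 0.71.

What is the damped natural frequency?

ωd = ωn√(1 - ζ²) = 24√(1 - 0.71²) = 16.9 rad/s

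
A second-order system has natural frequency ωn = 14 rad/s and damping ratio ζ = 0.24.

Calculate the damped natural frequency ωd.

ωd = ωn√(1 - ζ²) = 14√(1 - 0.24²) = 13.59 rad/s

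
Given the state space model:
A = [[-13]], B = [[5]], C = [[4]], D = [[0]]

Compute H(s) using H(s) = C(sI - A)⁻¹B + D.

(sI - A)⁻¹ = 1/(s + 13). H(s) = 4 × 5/(s + 13) + 0 = 20/(s + 13).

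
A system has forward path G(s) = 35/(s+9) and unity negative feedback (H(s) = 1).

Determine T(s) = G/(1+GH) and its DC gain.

T(s) = G/(1+GH) = [35/(s+9)] / [1 + 35/(s+9)] = 35/(s+9+35) = 35/(s+44). DC gain = 35/44 = 0.7955.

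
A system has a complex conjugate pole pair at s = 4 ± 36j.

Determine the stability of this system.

Real part of poles is 4 (> 0, right half-plane). Unstable.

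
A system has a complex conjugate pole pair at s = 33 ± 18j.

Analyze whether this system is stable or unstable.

Real part of poles is 33 (> 0, right half-plane). Unstable.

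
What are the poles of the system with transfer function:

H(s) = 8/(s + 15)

Pole is where denominator = 0: s + 15 = 0, so s = -15.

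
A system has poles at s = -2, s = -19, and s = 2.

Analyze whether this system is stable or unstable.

Pole(s) at s = 2 are not in the left half-plane. System is unstable.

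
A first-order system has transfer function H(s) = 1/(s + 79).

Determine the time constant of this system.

For H(s) = 1/(s + 1/τ), the pole is at -1/τ = -79, so τ = 1/79 = 0.0127 s.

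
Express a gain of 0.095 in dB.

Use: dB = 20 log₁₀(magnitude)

dB = 20 log₁₀(0.095) = -20.4 dB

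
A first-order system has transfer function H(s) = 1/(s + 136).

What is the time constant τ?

For H(s) = 1/(s + 1/τ), the pole is at -1/τ = -136, so τ = 1/136 = 0.0074 s.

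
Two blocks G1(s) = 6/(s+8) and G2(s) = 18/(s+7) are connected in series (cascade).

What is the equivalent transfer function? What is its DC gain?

Series: multiply transfer functions. G_eq = 6/(s+8) × 18/(s+7) = 108/((s+8)(s+7)). DC gain = 108/(8×7) = 1.9286.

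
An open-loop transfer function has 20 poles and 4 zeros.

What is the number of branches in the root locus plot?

Root locus has n branches where n = number of poles = 20.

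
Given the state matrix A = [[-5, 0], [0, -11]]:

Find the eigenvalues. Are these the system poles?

For diagonal matrix, eigenvalues are diagonal entries: λ₁ = -5, λ₂ = -11. Eigenvalues of A = system poles.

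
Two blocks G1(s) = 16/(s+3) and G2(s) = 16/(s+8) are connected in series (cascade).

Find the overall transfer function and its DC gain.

Series: multiply transfer functions. G_eq = 16/(s+3) × 16/(s+8) = 256/((s+3)(s+8)). DC gain = 256/(3×8) = 10.6667.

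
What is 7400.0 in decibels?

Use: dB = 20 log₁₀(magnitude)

dB = 20 log₁₀(7400.0) = 77.4 dB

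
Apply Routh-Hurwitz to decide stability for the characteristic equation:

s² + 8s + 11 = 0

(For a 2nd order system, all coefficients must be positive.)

Coefficients: 1, 8, 11. All positive, so system is stable.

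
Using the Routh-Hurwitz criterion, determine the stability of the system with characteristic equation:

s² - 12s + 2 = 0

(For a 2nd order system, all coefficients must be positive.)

Coefficients: 1, -12, 2. b=-12 not positive, so system is unstable.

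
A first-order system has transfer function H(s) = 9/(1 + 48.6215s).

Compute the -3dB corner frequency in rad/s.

Corner frequency = 1/τ = 1/48.6215 = 0.021 rad/s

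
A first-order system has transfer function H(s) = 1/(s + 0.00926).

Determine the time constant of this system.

For H(s) = 1/(s + 1/τ), the pole is at -1/τ = -0.00926, so τ = 1/0.00926 = 108 s.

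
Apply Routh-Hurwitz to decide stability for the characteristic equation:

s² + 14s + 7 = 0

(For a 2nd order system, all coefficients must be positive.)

Coefficients: 1, 14, 7. All positive, so system is stable.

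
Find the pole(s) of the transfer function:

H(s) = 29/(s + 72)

Pole is where denominator = 0: s + 72 = 0, so s = -72.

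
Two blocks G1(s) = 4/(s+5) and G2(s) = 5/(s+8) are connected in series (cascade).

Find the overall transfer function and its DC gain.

Series: multiply transfer functions. G_eq = 4/(s+5) × 5/(s+8) = 20/((s+5)(s+8)). DC gain = 20/(5×8) = 0.5.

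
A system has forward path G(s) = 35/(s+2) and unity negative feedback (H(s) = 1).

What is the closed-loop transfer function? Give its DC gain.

T(s) = G/(1+GH) = [35/(s+2)] / [1 + 35/(s+2)] = 35/(s+2+35) = 35/(s+37). DC gain = 35/37 = 0.9459.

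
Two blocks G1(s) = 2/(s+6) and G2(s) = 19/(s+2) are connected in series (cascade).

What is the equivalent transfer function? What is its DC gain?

Series: multiply transfer functions. G_eq = 2/(s+6) × 19/(s+2) = 38/((s+6)(s+2)). DC gain = 38/(6×2) = 3.1667.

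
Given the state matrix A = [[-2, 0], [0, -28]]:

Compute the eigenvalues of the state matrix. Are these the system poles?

For diagonal matrix, eigenvalues are diagonal entries: λ₁ = -2, λ₂ = -28. Eigenvalues of A = system poles.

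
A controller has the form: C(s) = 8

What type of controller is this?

This is a Proportional (P) controller.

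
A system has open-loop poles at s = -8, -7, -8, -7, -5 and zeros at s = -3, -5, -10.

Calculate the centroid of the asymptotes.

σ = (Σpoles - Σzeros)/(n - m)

σ = (Σpoles - Σzeros)/(n - m) = (-35 - (-18))/(5 - 3) = -17/2 = -8.5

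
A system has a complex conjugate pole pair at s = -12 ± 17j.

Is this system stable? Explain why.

Real part of poles is -12 (< 0, left half-plane). Stable.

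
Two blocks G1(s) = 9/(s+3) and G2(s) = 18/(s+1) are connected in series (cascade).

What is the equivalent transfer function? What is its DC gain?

Series: multiply transfer functions. G_eq = 9/(s+3) × 18/(s+1) = 162/((s+3)(s+1)). DC gain = 162/(3×1) = 54.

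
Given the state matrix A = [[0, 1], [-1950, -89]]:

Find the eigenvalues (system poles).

det(A - λI) = λ² - (-89)λ + 1950 = (λ - (-50))(λ - (-39)). Eigenvalues: -50, -39.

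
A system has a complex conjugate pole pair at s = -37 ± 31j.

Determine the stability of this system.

Real part of poles is -37 (< 0, left half-plane). Stable.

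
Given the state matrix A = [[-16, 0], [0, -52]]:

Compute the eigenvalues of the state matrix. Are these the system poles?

For diagonal matrix, eigenvalues are diagonal entries: λ₁ = -16, λ₂ = -52. Eigenvalues of A = system poles.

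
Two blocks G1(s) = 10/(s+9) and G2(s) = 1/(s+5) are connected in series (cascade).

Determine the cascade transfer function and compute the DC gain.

Series: multiply transfer functions. G_eq = 10/(s+9) × 1/(s+5) = 10/((s+9)(s+5)). DC gain = 10/(9×5) = 0.2222.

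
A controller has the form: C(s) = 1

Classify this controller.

This is a Proportional (P) controller.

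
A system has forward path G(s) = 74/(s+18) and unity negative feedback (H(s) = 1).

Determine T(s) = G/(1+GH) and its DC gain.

T(s) = G/(1+GH) = [74/(s+18)] / [1 + 74/(s+18)] = 74/(s+18+74) = 74/(s+92). DC gain = 74/92 = 0.8043.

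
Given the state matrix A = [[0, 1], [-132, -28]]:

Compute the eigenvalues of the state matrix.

det(A - λI) = λ² - (-28)λ + 132 = (λ - (-6))(λ - (-22)). Eigenvalues: -6, -22.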